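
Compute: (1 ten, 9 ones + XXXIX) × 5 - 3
Convert 1 ten, 9 ones (place-value notation) → 1×10 + 9 = 19 (decimal)
Convert XXXIX (Roman numeral) → 10 + 10 + 10 + 9 = 39 (decimal)
Expression in decimal: (19 + 39) × 5 - 3
Parentheses first: 19 + 39 = 58
Multiply: 58 × 5 = 290
Subtract: 290 - 3 = 287
287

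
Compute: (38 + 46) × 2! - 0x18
Convert 2! (factorial) → 2 (decimal)
Convert 0x18 (hexadecimal) → 1×16 + 8 = 24 (decimal)
Expression in decimal: (38 + 46) × 2 - 24
Parentheses first: 38 + 46 = 84
Multiply: 84 × 2 = 168
Subtract: 168 - 24 = 144
144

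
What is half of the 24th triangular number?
The 24th triangular number = 24×25/2 = 300
Compute 300 ÷ 2 = 150
150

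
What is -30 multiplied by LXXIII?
Convert LXXIII (Roman numeral) → 50 + 10 + 10 + 1 + 1 + 1 = 73 (decimal)
Compute -30 × 73 = -2190
-2190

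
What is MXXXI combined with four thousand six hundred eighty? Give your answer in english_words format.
Convert MXXXI (Roman numeral) → 1000 + 10 + 10 + 10 + 1 = 1031 (decimal)
Convert four thousand six hundred eighty (English words) → 4×1000 + 6×100 + 80 = 4680 (decimal)
Compute 1031 + 4680 = 5711
Convert 5711 (decimal) → 5711 = 5×1000 + 7×100 + 11 → five thousand seven hundred eleven (English words)
five thousand seven hundred eleven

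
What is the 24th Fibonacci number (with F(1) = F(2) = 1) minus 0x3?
The 24th Fibonacci number (with F(1) = F(2) = 1) = 46368
Convert 0x3 (hexadecimal) → 3 (decimal)
Compute 46368 - 3 = 46365
46365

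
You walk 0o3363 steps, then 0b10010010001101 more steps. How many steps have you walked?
Convert 0o3363 (octal) → 3×512 + 3×64 + 6×8 + 3 = 1779 (decimal)
Convert 0b10010010001101 (binary) → 8192 + 1024 + 128 + 8 + 4 + 1 = 9357 (decimal)
Compute 1779 + 9357 = 11136
11136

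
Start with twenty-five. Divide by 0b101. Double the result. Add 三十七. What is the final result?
Convert twenty-five (English words) → 25 (decimal)
Start: 25
Convert 0b101 (binary) → 4 + 1 = 5 (decimal)
25 ÷ 5 = 5
5 × 2 = 10
Convert 三十七 (Chinese numeral) → 3×10 + 7 = 37 (decimal)
10 + 37 = 47
47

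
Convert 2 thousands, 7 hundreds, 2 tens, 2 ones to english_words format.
Convert 2 thousands, 7 hundreds, 2 tens, 2 ones (place-value notation) → 2×1000 + 7×100 + 2×10 + 2 = 2722 (decimal)
Convert 2722 (decimal) → 2722 = 2×1000 + 7×100 + 22 → two thousand seven hundred twenty-two (English words)
two thousand seven hundred twenty-two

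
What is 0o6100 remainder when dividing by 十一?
Convert 0o6100 (octal) → 6×512 + 1×64 = 3136 (decimal)
Convert 十一 (Chinese numeral) → 1×10 + 1 = 11 (decimal)
Compute 3136 mod 11 = 1
1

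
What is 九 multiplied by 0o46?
Convert 九 (Chinese numeral) → 9 (decimal)
Convert 0o46 (octal) → 4×8 + 6 = 38 (decimal)
Compute 9 × 38 = 342
342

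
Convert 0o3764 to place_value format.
Convert 0o3764 (octal) → 3×512 + 7×64 + 6×8 + 4 = 2036 (decimal)
Convert 2036 (decimal) → 2036 = 2×1000 + 3×10 + 6 → 2 thousands, 3 tens, 6 ones (place-value notation)
2 thousands, 3 tens, 6 ones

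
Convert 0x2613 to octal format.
Convert 0x2613 (hexadecimal) → 2×4096 + 6×256 + 1×16 + 3 = 9747 (decimal)
Convert 9747 (decimal) → 9747 = 2×4096 + 3×512 + 2×8 + 3 → 0o23023 (octal)
0o23023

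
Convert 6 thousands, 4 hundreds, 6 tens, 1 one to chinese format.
Convert 6 thousands, 4 hundreds, 6 tens, 1 one (place-value notation) → 6×1000 + 4×100 + 6×10 + 1 = 6461 (decimal)
Convert 6461 (decimal) → 6461 = 6×1000 + 4×100 + 6×10 + 1 → 六千四百六十一 (Chinese numeral)
六千四百六十一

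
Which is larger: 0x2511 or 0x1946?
Convert 0x2511 (hexadecimal) → 2×4096 + 5×256 + 1×16 + 1 = 9489 (decimal)
Convert 0x1946 (hexadecimal) → 1×4096 + 9×256 + 4×16 + 6 = 6470 (decimal)
Compare 9489 vs 6470: larger = 9489
9489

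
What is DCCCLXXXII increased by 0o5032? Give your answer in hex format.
Convert DCCCLXXXII (Roman numeral) → 500 + 100 + 100 + 100 + 50 + 10 + 10 + 10 + 1 + 1 = 882 (decimal)
Convert 0o5032 (octal) → 5×512 + 3×8 + 2 = 2586 (decimal)
Compute 882 + 2586 = 3468
Convert 3468 (decimal) → 3468 = 13×256 + 8×16 + 12 → 0xD8C (hexadecimal)
0xD8C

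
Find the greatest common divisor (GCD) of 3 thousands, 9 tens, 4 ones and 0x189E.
Convert 3 thousands, 9 tens, 4 ones (place-value notation) → 3×1000 + 9×10 + 4 = 3094 (decimal)
Convert 0x189E (hexadecimal) → 1×4096 + 8×256 + 9×16 + 14 = 6302 (decimal)
Compute gcd(3094, 6302) = 2
2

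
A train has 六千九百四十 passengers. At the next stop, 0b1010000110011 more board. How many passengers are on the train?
Convert 六千九百四十 (Chinese numeral) → 6×1000 + 9×100 + 4×10 = 6940 (decimal)
Convert 0b1010000110011 (binary) → 4096 + 1024 + 32 + 16 + 2 + 1 = 5171 (decimal)
Compute 6940 + 5171 = 12111
12111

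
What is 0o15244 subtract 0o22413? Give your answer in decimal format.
Convert 0o15244 (octal) → 1×4096 + 5×512 + 2×64 + 4×8 + 4 = 6820 (decimal)
Convert 0o22413 (octal) → 2×4096 + 2×512 + 4×64 + 1×8 + 3 = 9483 (decimal)
Compute 6820 - 9483 = -2663
-2663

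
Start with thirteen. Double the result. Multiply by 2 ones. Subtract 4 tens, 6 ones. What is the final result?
Convert thirteen (English words) → 13 (decimal)
Start: 13
13 × 2 = 26
Convert 2 ones (place-value notation) → 2 (decimal)
26 × 2 = 52
Convert 4 tens, 6 ones (place-value notation) → 4×10 + 6 = 46 (decimal)
52 - 46 = 6
6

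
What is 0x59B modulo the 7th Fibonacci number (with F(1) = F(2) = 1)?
Convert 0x59B (hexadecimal) → 5×256 + 9×16 + 11 = 1435 (decimal)
Convert the 7th Fibonacci number (with F(1) = F(2) = 1) (Fibonacci index) → 1, 1, 2, 3, 5, 8, 13 → 13 (decimal)
Compute 1435 mod 13 = 5
5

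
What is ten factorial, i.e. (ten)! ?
Convert ten (English words) → 10 (decimal)
Compute 10! = 3628800
3628800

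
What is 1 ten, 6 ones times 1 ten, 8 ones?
Convert 1 ten, 6 ones (place-value notation) → 1×10 + 6 = 16 (decimal)
Convert 1 ten, 8 ones (place-value notation) → 1×10 + 8 = 18 (decimal)
Compute 16 × 18 = 288
288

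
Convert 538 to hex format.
Convert 538 (decimal) → 538 = 2×256 + 1×16 + 10 → 0x21A (hexadecimal)
0x21A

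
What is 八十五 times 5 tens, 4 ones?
Convert 八十五 (Chinese numeral) → 8×10 + 5 = 85 (decimal)
Convert 5 tens, 4 ones (place-value notation) → 5×10 + 4 = 54 (decimal)
Compute 85 × 54 = 4590
4590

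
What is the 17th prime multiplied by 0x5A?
Convert the 17th prime (prime index) → 59 (decimal)
Convert 0x5A (hexadecimal) → 5×16 + 10 = 90 (decimal)
Compute 59 × 90 = 5310
5310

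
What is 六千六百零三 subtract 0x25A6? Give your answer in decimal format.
Convert 六千六百零三 (Chinese numeral) → 6×1000 + 6×100 + 3 = 6603 (decimal)
Convert 0x25A6 (hexadecimal) → 2×4096 + 5×256 + 10×16 + 6 = 9638 (decimal)
Compute 6603 - 9638 = -3035
-3035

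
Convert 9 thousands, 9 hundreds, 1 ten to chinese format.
Convert 9 thousands, 9 hundreds, 1 ten (place-value notation) → 9×1000 + 9×100 + 1×10 = 9910 (decimal)
Convert 9910 (decimal) → 9910 = 9×1000 + 9×100 + 1×10 → 九千九百一十 (Chinese numeral)
九千九百一十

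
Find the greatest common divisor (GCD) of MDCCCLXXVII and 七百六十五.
Convert MDCCCLXXVII (Roman numeral) → 1000 + 500 + 100 + 100 + 100 + 50 + 10 + 10 + 5 + 1 + 1 = 1877 (decimal)
Convert 七百六十五 (Chinese numeral) → 7×100 + 6×10 + 5 = 765 (decimal)
Compute gcd(1877, 765) = 1
1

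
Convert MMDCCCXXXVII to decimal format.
Convert MMDCCCXXXVII (Roman numeral) → 1000 + 1000 + 500 + 100 + 100 + 100 + 10 + 10 + 10 + 5 + 1 + 1 = 2837 (decimal)
2837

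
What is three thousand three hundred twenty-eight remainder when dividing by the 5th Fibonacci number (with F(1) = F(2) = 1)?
Convert three thousand three hundred twenty-eight (English words) → 3×1000 + 3×100 + 28 = 3328 (decimal)
Convert the 5th Fibonacci number (with F(1) = F(2) = 1) (Fibonacci index) → 1, 1, 2, 3, 5 → 5 (decimal)
Compute 3328 mod 5 = 3
3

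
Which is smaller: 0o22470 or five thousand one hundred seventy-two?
Convert 0o22470 (octal) → 2×4096 + 2×512 + 4×64 + 7×8 = 9528 (decimal)
Convert five thousand one hundred seventy-two (English words) → 5×1000 + 1×100 + 72 = 5172 (decimal)
Compare 9528 vs 5172: smaller = 5172
5172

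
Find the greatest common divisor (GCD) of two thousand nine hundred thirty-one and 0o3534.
Convert two thousand nine hundred thirty-one (English words) → 2×1000 + 9×100 + 31 = 2931 (decimal)
Convert 0o3534 (octal) → 3×512 + 5×64 + 3×8 + 4 = 1884 (decimal)
Compute gcd(2931, 1884) = 3
3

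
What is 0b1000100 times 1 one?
Convert 0b1000100 (binary) → 64 + 4 = 68 (decimal)
Convert 1 one (place-value notation) → 1 (decimal)
Compute 68 × 1 = 68
68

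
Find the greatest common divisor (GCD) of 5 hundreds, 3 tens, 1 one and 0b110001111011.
Convert 5 hundreds, 3 tens, 1 one (place-value notation) → 5×100 + 3×10 + 1 = 531 (decimal)
Convert 0b110001111011 (binary) → 2048 + 1024 + 64 + 32 + 16 + 8 + 2 + 1 = 3195 (decimal)
Compute gcd(531, 3195) = 9
9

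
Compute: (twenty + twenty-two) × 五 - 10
Convert twenty (English words) → 20 (decimal)
Convert twenty-two (English words) → 22 (decimal)
Convert 五 (Chinese numeral) → 5 (decimal)
Expression in decimal: (20 + 22) × 5 - 10
Parentheses first: 20 + 22 = 42
Multiply: 42 × 5 = 210
Subtract: 210 - 10 = 200
200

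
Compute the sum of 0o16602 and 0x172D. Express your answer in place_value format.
Convert 0o16602 (octal) → 1×4096 + 6×512 + 6×64 + 2 = 7554 (decimal)
Convert 0x172D (hexadecimal) → 1×4096 + 7×256 + 2×16 + 13 = 5933 (decimal)
Compute 7554 + 5933 = 13487
Convert 13487 (decimal) → 13487 = 13×1000 + 4×100 + 8×10 + 7 → 13 thousands, 4 hundreds, 8 tens, 7 ones (place-value notation)
13 thousands, 4 hundreds, 8 tens, 7 ones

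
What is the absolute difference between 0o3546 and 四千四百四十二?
Convert 0o3546 (octal) → 3×512 + 5×64 + 4×8 + 6 = 1894 (decimal)
Convert 四千四百四十二 (Chinese numeral) → 4×1000 + 4×100 + 4×10 + 2 = 4442 (decimal)
Compute |1894 - 4442| = 2548
2548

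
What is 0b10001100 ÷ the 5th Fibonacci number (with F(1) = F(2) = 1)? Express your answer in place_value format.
Convert 0b10001100 (binary) → 128 + 8 + 4 = 140 (decimal)
Convert the 5th Fibonacci number (with F(1) = F(2) = 1) (Fibonacci index) → 1, 1, 2, 3, 5 → 5 (decimal)
Compute 140 ÷ 5 = 28
Convert 28 (decimal) → 28 = 2×10 + 8 → 2 tens, 8 ones (place-value notation)
2 tens, 8 ones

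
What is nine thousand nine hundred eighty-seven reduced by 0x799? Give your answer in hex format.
Convert nine thousand nine hundred eighty-seven (English words) → 9×1000 + 9×100 + 87 = 9987 (decimal)
Convert 0x799 (hexadecimal) → 7×256 + 9×16 + 9 = 1945 (decimal)
Compute 9987 - 1945 = 8042
Convert 8042 (decimal) → 8042 = 1×4096 + 15×256 + 6×16 + 10 → 0x1F6A (hexadecimal)
0x1F6A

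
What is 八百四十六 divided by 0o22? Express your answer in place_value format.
Convert 八百四十六 (Chinese numeral) → 8×100 + 4×10 + 6 = 846 (decimal)
Convert 0o22 (octal) → 2×8 + 2 = 18 (decimal)
Compute 846 ÷ 18 = 47
Convert 47 (decimal) → 47 = 4×10 + 7 → 4 tens, 7 ones (place-value notation)
4 tens, 7 ones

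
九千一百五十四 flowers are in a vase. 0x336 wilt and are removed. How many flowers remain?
Convert 九千一百五十四 (Chinese numeral) → 9×1000 + 1×100 + 5×10 + 4 = 9154 (decimal)
Convert 0x336 (hexadecimal) → 3×256 + 3×16 + 6 = 822 (decimal)
Compute 9154 - 822 = 8332
8332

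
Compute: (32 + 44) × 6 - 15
Parentheses first: 32 + 44 = 76
Multiply: 76 × 6 = 456
Subtract: 456 - 15 = 441
441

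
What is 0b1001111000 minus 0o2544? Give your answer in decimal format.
Convert 0b1001111000 (binary) → 512 + 64 + 32 + 16 + 8 = 632 (decimal)
Convert 0o2544 (octal) → 2×512 + 5×64 + 4×8 + 4 = 1380 (decimal)
Compute 632 - 1380 = -748
-748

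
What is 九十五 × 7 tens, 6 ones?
Convert 九十五 (Chinese numeral) → 9×10 + 5 = 95 (decimal)
Convert 7 tens, 6 ones (place-value notation) → 7×10 + 6 = 76 (decimal)
Compute 95 × 76 = 7220
7220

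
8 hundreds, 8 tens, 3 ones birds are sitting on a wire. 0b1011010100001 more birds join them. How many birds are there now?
Convert 8 hundreds, 8 tens, 3 ones (place-value notation) → 8×100 + 8×10 + 3 = 883 (decimal)
Convert 0b1011010100001 (binary) → 4096 + 1024 + 512 + 128 + 32 + 1 = 5793 (decimal)
Compute 883 + 5793 = 6676
6676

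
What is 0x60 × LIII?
Convert 0x60 (hexadecimal) → 6×16 = 96 (decimal)
Convert LIII (Roman numeral) → 50 + 1 + 1 + 1 = 53 (decimal)
Compute 96 × 53 = 5088
5088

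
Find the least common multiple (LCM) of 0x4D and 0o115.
Convert 0x4D (hexadecimal) → 4×16 + 13 = 77 (decimal)
Convert 0o115 (octal) → 1×64 + 1×8 + 5 = 77 (decimal)
Compute lcm(77, 77) = 77
77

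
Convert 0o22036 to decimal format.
Convert 0o22036 (octal) → 2×4096 + 2×512 + 3×8 + 6 = 9246 (decimal)
9246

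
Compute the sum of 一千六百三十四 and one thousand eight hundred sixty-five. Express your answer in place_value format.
Convert 一千六百三十四 (Chinese numeral) → 1×1000 + 6×100 + 3×10 + 4 = 1634 (decimal)
Convert one thousand eight hundred sixty-five (English words) → 1×1000 + 8×100 + 65 = 1865 (decimal)
Compute 1634 + 1865 = 3499
Convert 3499 (decimal) → 3499 = 3×1000 + 4×100 + 9×10 + 9 → 3 thousands, 4 hundreds, 9 tens, 9 ones (place-value notation)
3 thousands, 4 hundreds, 9 tens, 9 ones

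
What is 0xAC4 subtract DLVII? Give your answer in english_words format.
Convert 0xAC4 (hexadecimal) → 10×256 + 12×16 + 4 = 2756 (decimal)
Convert DLVII (Roman numeral) → 500 + 50 + 5 + 1 + 1 = 557 (decimal)
Compute 2756 - 557 = 2199
Convert 2199 (decimal) → 2199 = 2×1000 + 1×100 + 99 → two thousand one hundred ninety-nine (English words)
two thousand one hundred ninety-nine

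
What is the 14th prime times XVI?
Convert the 14th prime (prime index) → 43 (decimal)
Convert XVI (Roman numeral) → 10 + 5 + 1 = 16 (decimal)
Compute 43 × 16 = 688
688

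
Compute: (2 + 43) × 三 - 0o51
Convert 三 (Chinese numeral) → 3 (decimal)
Convert 0o51 (octal) → 5×8 + 1 = 41 (decimal)
Expression in decimal: (2 + 43) × 3 - 41
Parentheses first: 2 + 43 = 45
Multiply: 45 × 3 = 135
Subtract: 135 - 41 = 94
94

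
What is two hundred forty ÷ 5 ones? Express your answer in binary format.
Convert two hundred forty (English words) → 2×100 + 40 = 240 (decimal)
Convert 5 ones (place-value notation) → 5 (decimal)
Compute 240 ÷ 5 = 48
Convert 48 (decimal) → 48 = 32 + 16 → 0b110000 (binary)
0b110000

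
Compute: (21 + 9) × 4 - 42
Parentheses first: 21 + 9 = 30
Multiply: 30 × 4 = 120
Subtract: 120 - 42 = 78
78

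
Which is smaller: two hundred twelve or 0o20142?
Convert two hundred twelve (English words) → 2×100 + 12 = 212 (decimal)
Convert 0o20142 (octal) → 2×4096 + 1×64 + 4×8 + 2 = 8290 (decimal)
Compare 212 vs 8290: smaller = 212
212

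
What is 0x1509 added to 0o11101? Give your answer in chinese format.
Convert 0x1509 (hexadecimal) → 1×4096 + 5×256 + 9 = 5385 (decimal)
Convert 0o11101 (octal) → 1×4096 + 1×512 + 1×64 + 1 = 4673 (decimal)
Compute 5385 + 4673 = 10058
Convert 10058 (decimal) → 10058 = 1×10000 + 5×10 + 8 → 一万零五十八 (Chinese numeral)
一万零五十八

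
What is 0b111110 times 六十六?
Convert 0b111110 (binary) → 32 + 16 + 8 + 4 + 2 = 62 (decimal)
Convert 六十六 (Chinese numeral) → 6×10 + 6 = 66 (decimal)
Compute 62 × 66 = 4092
4092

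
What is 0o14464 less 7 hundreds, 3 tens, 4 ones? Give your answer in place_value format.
Convert 0o14464 (octal) → 1×4096 + 4×512 + 4×64 + 6×8 + 4 = 6452 (decimal)
Convert 7 hundreds, 3 tens, 4 ones (place-value notation) → 7×100 + 3×10 + 4 = 734 (decimal)
Compute 6452 - 734 = 5718
Convert 5718 (decimal) → 5718 = 5×1000 + 7×100 + 1×10 + 8 → 5 thousands, 7 hundreds, 1 ten, 8 ones (place-value notation)
5 thousands, 7 hundreds, 1 ten, 8 ones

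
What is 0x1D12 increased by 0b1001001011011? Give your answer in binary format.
Convert 0x1D12 (hexadecimal) → 1×4096 + 13×256 + 1×16 + 2 = 7442 (decimal)
Convert 0b1001001011011 (binary) → 4096 + 512 + 64 + 16 + 8 + 2 + 1 = 4699 (decimal)
Compute 7442 + 4699 = 12141
Convert 12141 (decimal) → 12141 = 8192 + 2048 + 1024 + 512 + 256 + 64 + 32 + 8 + 4 + 1 → 0b10111101101101 (binary)
0b10111101101101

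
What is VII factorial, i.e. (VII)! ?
Convert VII (Roman numeral) → 5 + 1 + 1 = 7 (decimal)
Compute 7! = 5040
5040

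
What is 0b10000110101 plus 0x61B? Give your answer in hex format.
Convert 0b10000110101 (binary) → 1024 + 32 + 16 + 4 + 1 = 1077 (decimal)
Convert 0x61B (hexadecimal) → 6×256 + 1×16 + 11 = 1563 (decimal)
Compute 1077 + 1563 = 2640
Convert 2640 (decimal) → 2640 = 10×256 + 5×16 → 0xA50 (hexadecimal)
0xA50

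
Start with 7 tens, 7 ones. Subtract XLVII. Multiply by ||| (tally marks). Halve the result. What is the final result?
Convert 7 tens, 7 ones (place-value notation) → 7×10 + 7 = 77 (decimal)
Start: 77
Convert XLVII (Roman numeral) → 40 + 5 + 1 + 1 = 47 (decimal)
77 - 47 = 30
Convert ||| (tally marks) → 3 (decimal)
30 × 3 = 90
90 ÷ 2 = 45
45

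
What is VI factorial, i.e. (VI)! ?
Convert VI (Roman numeral) → 5 + 1 = 6 (decimal)
Compute 6! = 720
720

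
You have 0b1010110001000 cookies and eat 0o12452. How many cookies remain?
Convert 0b1010110001000 (binary) → 4096 + 1024 + 256 + 128 + 8 = 5512 (decimal)
Convert 0o12452 (octal) → 1×4096 + 2×512 + 4×64 + 5×8 + 2 = 5418 (decimal)
Compute 5512 - 5418 = 94
94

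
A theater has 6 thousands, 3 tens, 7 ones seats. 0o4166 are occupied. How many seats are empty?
Convert 6 thousands, 3 tens, 7 ones (place-value notation) → 6×1000 + 3×10 + 7 = 6037 (decimal)
Convert 0o4166 (octal) → 4×512 + 1×64 + 6×8 + 6 = 2166 (decimal)
Compute 6037 - 2166 = 3871
3871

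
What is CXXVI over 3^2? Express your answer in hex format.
Convert CXXVI (Roman numeral) → 100 + 10 + 10 + 5 + 1 = 126 (decimal)
Convert 3^2 (power) → 9 (decimal)
Compute 126 ÷ 9 = 14
Convert 14 (decimal) → 0xE (hexadecimal)
0xE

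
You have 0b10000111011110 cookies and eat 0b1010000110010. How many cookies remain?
Convert 0b10000111011110 (binary) → 8192 + 256 + 128 + 64 + 16 + 8 + 4 + 2 = 8670 (decimal)
Convert 0b1010000110010 (binary) → 4096 + 1024 + 32 + 16 + 2 = 5170 (decimal)
Compute 8670 - 5170 = 3500
3500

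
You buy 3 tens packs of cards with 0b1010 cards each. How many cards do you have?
Convert 0b1010 (binary) → 8 + 2 = 10 (decimal)
Convert 3 tens (place-value notation) → 3×10 = 30 (decimal)
Compute 10 × 30 = 300
300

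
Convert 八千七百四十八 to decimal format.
Convert 八千七百四十八 (Chinese numeral) → 8×1000 + 7×100 + 4×10 + 8 = 8748 (decimal)
8748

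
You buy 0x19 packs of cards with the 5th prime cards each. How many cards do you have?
Convert the 5th prime (prime index) → 11 (decimal)
Convert 0x19 (hexadecimal) → 1×16 + 9 = 25 (decimal)
Compute 11 × 25 = 275
275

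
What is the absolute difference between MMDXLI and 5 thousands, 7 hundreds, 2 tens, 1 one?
Convert MMDXLI (Roman numeral) → 1000 + 1000 + 500 + 40 + 1 = 2541 (decimal)
Convert 5 thousands, 7 hundreds, 2 tens, 1 one (place-value notation) → 5×1000 + 7×100 + 2×10 + 1 = 5721 (decimal)
Compute |2541 - 5721| = 3180
3180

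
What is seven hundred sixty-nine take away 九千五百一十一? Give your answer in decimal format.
Convert seven hundred sixty-nine (English words) → 7×100 + 69 = 769 (decimal)
Convert 九千五百一十一 (Chinese numeral) → 9×1000 + 5×100 + 1×10 + 1 = 9511 (decimal)
Compute 769 - 9511 = -8742
-8742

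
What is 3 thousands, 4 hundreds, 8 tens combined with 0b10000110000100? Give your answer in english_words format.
Convert 3 thousands, 4 hundreds, 8 tens (place-value notation) → 3×1000 + 4×100 + 8×10 = 3480 (decimal)
Convert 0b10000110000100 (binary) → 8192 + 256 + 128 + 4 = 8580 (decimal)
Compute 3480 + 8580 = 12060
Convert 12060 (decimal) → 12060 = 12×1000 + 60 → twelve thousand sixty (English words)
twelve thousand sixty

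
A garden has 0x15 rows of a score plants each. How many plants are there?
Convert a score (colloquial) → 20 (decimal)
Convert 0x15 (hexadecimal) → 1×16 + 5 = 21 (decimal)
Compute 20 × 21 = 420
420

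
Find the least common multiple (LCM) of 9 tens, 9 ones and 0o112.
Convert 9 tens, 9 ones (place-value notation) → 9×10 + 9 = 99 (decimal)
Convert 0o112 (octal) → 1×64 + 1×8 + 2 = 74 (decimal)
Compute lcm(99, 74) = 7326
7326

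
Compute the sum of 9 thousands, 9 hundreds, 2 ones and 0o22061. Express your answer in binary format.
Convert 9 thousands, 9 hundreds, 2 ones (place-value notation) → 9×1000 + 9×100 + 2 = 9902 (decimal)
Convert 0o22061 (octal) → 2×4096 + 2×512 + 6×8 + 1 = 9265 (decimal)
Compute 9902 + 9265 = 19167
Convert 19167 (decimal) → 19167 = 16384 + 2048 + 512 + 128 + 64 + 16 + 8 + 4 + 2 + 1 → 0b100101011011111 (binary)
0b100101011011111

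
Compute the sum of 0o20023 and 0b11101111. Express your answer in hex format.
Convert 0o20023 (octal) → 2×4096 + 2×8 + 3 = 8211 (decimal)
Convert 0b11101111 (binary) → 128 + 64 + 32 + 8 + 4 + 2 + 1 = 239 (decimal)
Compute 8211 + 239 = 8450
Convert 8450 (decimal) → 8450 = 2×4096 + 1×256 + 2 → 0x2102 (hexadecimal)
0x2102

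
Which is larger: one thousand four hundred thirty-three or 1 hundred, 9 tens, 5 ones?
Convert one thousand four hundred thirty-three (English words) → 1×1000 + 4×100 + 33 = 1433 (decimal)
Convert 1 hundred, 9 tens, 5 ones (place-value notation) → 1×100 + 9×10 + 5 = 195 (decimal)
Compare 1433 vs 195: larger = 1433
1433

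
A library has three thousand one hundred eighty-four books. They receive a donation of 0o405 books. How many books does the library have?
Convert three thousand one hundred eighty-four (English words) → 3×1000 + 1×100 + 84 = 3184 (decimal)
Convert 0o405 (octal) → 4×64 + 5 = 261 (decimal)
Compute 3184 + 261 = 3445
3445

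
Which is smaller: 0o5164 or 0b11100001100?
Convert 0o5164 (octal) → 5×512 + 1×64 + 6×8 + 4 = 2676 (decimal)
Convert 0b11100001100 (binary) → 1024 + 512 + 256 + 8 + 4 = 1804 (decimal)
Compare 2676 vs 1804: smaller = 1804
1804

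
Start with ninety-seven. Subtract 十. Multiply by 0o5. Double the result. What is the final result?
Convert ninety-seven (English words) → 97 (decimal)
Start: 97
Convert 十 (Chinese numeral) → 1×10 = 10 (decimal)
97 - 10 = 87
Convert 0o5 (octal) → 5 (decimal)
87 × 5 = 435
435 × 2 = 870
870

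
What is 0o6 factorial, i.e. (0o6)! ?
Convert 0o6 (octal) → 6 (decimal)
Compute 6! = 720
720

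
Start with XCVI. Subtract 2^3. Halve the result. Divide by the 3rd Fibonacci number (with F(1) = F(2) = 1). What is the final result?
Convert XCVI (Roman numeral) → 90 + 5 + 1 = 96 (decimal)
Start: 96
Convert 2^3 (power) → 8 (decimal)
96 - 8 = 88
88 ÷ 2 = 44
Convert the 3rd Fibonacci number (with F(1) = F(2) = 1) (Fibonacci index) → 1, 1, 2 → 2 (decimal)
44 ÷ 2 = 22
22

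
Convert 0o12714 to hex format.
Convert 0o12714 (octal) → 1×4096 + 2×512 + 7×64 + 1×8 + 4 = 5580 (decimal)
Convert 5580 (decimal) → 5580 = 1×4096 + 5×256 + 12×16 + 12 → 0x15CC (hexadecimal)
0x15CC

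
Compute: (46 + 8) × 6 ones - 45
Convert 6 ones (place-value notation) → 6 (decimal)
Expression in decimal: (46 + 8) × 6 - 45
Parentheses first: 46 + 8 = 54
Multiply: 54 × 6 = 324
Subtract: 324 - 45 = 279
279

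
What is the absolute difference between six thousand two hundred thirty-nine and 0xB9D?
Convert six thousand two hundred thirty-nine (English words) → 6×1000 + 2×100 + 39 = 6239 (decimal)
Convert 0xB9D (hexadecimal) → 11×256 + 9×16 + 13 = 2973 (decimal)
Compute |6239 - 2973| = 3266
3266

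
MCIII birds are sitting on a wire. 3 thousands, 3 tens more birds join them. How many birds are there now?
Convert MCIII (Roman numeral) → 1000 + 100 + 1 + 1 + 1 = 1103 (decimal)
Convert 3 thousands, 3 tens (place-value notation) → 3×1000 + 3×10 = 3030 (decimal)
Compute 1103 + 3030 = 4133
4133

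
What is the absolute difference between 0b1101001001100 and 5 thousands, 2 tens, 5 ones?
Convert 0b1101001001100 (binary) → 4096 + 2048 + 512 + 64 + 8 + 4 = 6732 (decimal)
Convert 5 thousands, 2 tens, 5 ones (place-value notation) → 5×1000 + 2×10 + 5 = 5025 (decimal)
Compute |6732 - 5025| = 1707
1707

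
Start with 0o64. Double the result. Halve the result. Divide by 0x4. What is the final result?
Convert 0o64 (octal) → 6×8 + 4 = 52 (decimal)
Start: 52
52 × 2 = 104
104 ÷ 2 = 52
Convert 0x4 (hexadecimal) → 4 (decimal)
52 ÷ 4 = 13
13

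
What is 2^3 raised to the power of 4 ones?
Convert 2^3 (power) → 8 (decimal)
Convert 4 ones (place-value notation) → 4 (decimal)
Compute 8 ^ 4 = 4096
4096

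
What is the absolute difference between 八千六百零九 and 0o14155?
Convert 八千六百零九 (Chinese numeral) → 8×1000 + 6×100 + 9 = 8609 (decimal)
Convert 0o14155 (octal) → 1×4096 + 4×512 + 1×64 + 5×8 + 5 = 6253 (decimal)
Compute |8609 - 6253| = 2356
2356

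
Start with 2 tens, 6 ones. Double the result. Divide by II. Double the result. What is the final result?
Convert 2 tens, 6 ones (place-value notation) → 2×10 + 6 = 26 (decimal)
Start: 26
26 × 2 = 52
Convert II (Roman numeral) → 1 + 1 = 2 (decimal)
52 ÷ 2 = 26
26 × 2 = 52
52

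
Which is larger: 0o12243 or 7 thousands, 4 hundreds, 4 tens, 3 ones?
Convert 0o12243 (octal) → 1×4096 + 2×512 + 2×64 + 4×8 + 3 = 5283 (decimal)
Convert 7 thousands, 4 hundreds, 4 tens, 3 ones (place-value notation) → 7×1000 + 4×100 + 4×10 + 3 = 7443 (decimal)
Compare 5283 vs 7443: larger = 7443
7443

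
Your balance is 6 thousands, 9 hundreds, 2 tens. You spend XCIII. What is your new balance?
Convert 6 thousands, 9 hundreds, 2 tens (place-value notation) → 6×1000 + 9×100 + 2×10 = 6920 (decimal)
Convert XCIII (Roman numeral) → 90 + 1 + 1 + 1 = 93 (decimal)
Compute 6920 - 93 = 6827
6827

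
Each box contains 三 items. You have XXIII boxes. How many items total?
Convert 三 (Chinese numeral) → 3 (decimal)
Convert XXIII (Roman numeral) → 10 + 10 + 1 + 1 + 1 = 23 (decimal)
Compute 3 × 23 = 69
69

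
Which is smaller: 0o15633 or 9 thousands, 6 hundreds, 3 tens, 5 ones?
Convert 0o15633 (octal) → 1×4096 + 5×512 + 6×64 + 3×8 + 3 = 7067 (decimal)
Convert 9 thousands, 6 hundreds, 3 tens, 5 ones (place-value notation) → 9×1000 + 6×100 + 3×10 + 5 = 9635 (decimal)
Compare 7067 vs 9635: smaller = 7067
7067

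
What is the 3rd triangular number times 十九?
Convert the 3rd triangular number (triangular index) → 3×4/2 = 6 (decimal)
Convert 十九 (Chinese numeral) → 1×10 + 9 = 19 (decimal)
Compute 6 × 19 = 114
114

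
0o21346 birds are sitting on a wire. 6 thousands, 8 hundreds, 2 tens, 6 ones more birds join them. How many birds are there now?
Convert 0o21346 (octal) → 2×4096 + 1×512 + 3×64 + 4×8 + 6 = 8934 (decimal)
Convert 6 thousands, 8 hundreds, 2 tens, 6 ones (place-value notation) → 6×1000 + 8×100 + 2×10 + 6 = 6826 (decimal)
Compute 8934 + 6826 = 15760
15760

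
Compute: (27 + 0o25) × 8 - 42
Convert 0o25 (octal) → 2×8 + 5 = 21 (decimal)
Expression in decimal: (27 + 21) × 8 - 42
Parentheses first: 27 + 21 = 48
Multiply: 48 × 8 = 384
Subtract: 384 - 42 = 342
342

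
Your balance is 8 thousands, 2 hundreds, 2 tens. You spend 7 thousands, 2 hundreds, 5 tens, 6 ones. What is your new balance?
Convert 8 thousands, 2 hundreds, 2 tens (place-value notation) → 8×1000 + 2×100 + 2×10 = 8220 (decimal)
Convert 7 thousands, 2 hundreds, 5 tens, 6 ones (place-value notation) → 7×1000 + 2×100 + 5×10 + 6 = 7256 (decimal)
Compute 8220 - 7256 = 964
964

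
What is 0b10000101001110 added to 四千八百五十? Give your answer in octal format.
Convert 0b10000101001110 (binary) → 8192 + 256 + 64 + 8 + 4 + 2 = 8526 (decimal)
Convert 四千八百五十 (Chinese numeral) → 4×1000 + 8×100 + 5×10 = 4850 (decimal)
Compute 8526 + 4850 = 13376
Convert 13376 (decimal) → 13376 = 3×4096 + 2×512 + 1×64 → 0o32100 (octal)
0o32100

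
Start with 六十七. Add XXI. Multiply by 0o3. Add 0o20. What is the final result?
Convert 六十七 (Chinese numeral) → 6×10 + 7 = 67 (decimal)
Start: 67
Convert XXI (Roman numeral) → 10 + 10 + 1 = 21 (decimal)
67 + 21 = 88
Convert 0o3 (octal) → 3 (decimal)
88 × 3 = 264
Convert 0o20 (octal) → 2×8 = 16 (decimal)
264 + 16 = 280
280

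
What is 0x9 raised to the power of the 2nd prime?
Convert 0x9 (hexadecimal) → 9 (decimal)
Convert the 2nd prime (prime index) → 3 (decimal)
Compute 9 ^ 3 = 729
729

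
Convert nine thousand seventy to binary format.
Convert nine thousand seventy (English words) → 9×1000 + 70 = 9070 (decimal)
Convert 9070 (decimal) → 9070 = 8192 + 512 + 256 + 64 + 32 + 8 + 4 + 2 → 0b10001101101110 (binary)
0b10001101101110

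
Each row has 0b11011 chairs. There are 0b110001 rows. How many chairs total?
Convert 0b11011 (binary) → 16 + 8 + 2 + 1 = 27 (decimal)
Convert 0b110001 (binary) → 32 + 16 + 1 = 49 (decimal)
Compute 27 × 49 = 1323
1323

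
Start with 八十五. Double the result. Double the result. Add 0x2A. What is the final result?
Convert 八十五 (Chinese numeral) → 8×10 + 5 = 85 (decimal)
Start: 85
85 × 2 = 170
170 × 2 = 340
Convert 0x2A (hexadecimal) → 2×16 + 10 = 42 (decimal)
340 + 42 = 382
382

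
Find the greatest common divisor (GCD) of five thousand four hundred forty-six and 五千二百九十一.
Convert five thousand four hundred forty-six (English words) → 5×1000 + 4×100 + 46 = 5446 (decimal)
Convert 五千二百九十一 (Chinese numeral) → 5×1000 + 2×100 + 9×10 + 1 = 5291 (decimal)
Compute gcd(5446, 5291) = 1
1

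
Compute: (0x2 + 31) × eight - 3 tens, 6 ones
Convert 0x2 (hexadecimal) → 2 (decimal)
Convert eight (English words) → 8 (decimal)
Convert 3 tens, 6 ones (place-value notation) → 3×10 + 6 = 36 (decimal)
Expression in decimal: (2 + 31) × 8 - 36
Parentheses first: 2 + 31 = 33
Multiply: 33 × 8 = 264
Subtract: 264 - 36 = 228
228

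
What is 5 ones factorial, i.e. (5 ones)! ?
Convert 5 ones (place-value notation) → 5 (decimal)
Compute 5! = 120
120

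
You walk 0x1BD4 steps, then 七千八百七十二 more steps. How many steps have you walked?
Convert 0x1BD4 (hexadecimal) → 1×4096 + 11×256 + 13×16 + 4 = 7124 (decimal)
Convert 七千八百七十二 (Chinese numeral) → 7×1000 + 8×100 + 7×10 + 2 = 7872 (decimal)
Compute 7124 + 7872 = 14996
14996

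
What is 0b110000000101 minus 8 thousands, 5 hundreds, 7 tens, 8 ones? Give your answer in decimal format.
Convert 0b110000000101 (binary) → 2048 + 1024 + 4 + 1 = 3077 (decimal)
Convert 8 thousands, 5 hundreds, 7 tens, 8 ones (place-value notation) → 8×1000 + 5×100 + 7×10 + 8 = 8578 (decimal)
Compute 3077 - 8578 = -5501
-5501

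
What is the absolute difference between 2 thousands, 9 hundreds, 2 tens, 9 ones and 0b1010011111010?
Convert 2 thousands, 9 hundreds, 2 tens, 9 ones (place-value notation) → 2×1000 + 9×100 + 2×10 + 9 = 2929 (decimal)
Convert 0b1010011111010 (binary) → 4096 + 1024 + 128 + 64 + 32 + 16 + 8 + 2 = 5370 (decimal)
Compute |2929 - 5370| = 2441
2441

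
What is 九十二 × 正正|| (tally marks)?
Convert 九十二 (Chinese numeral) → 9×10 + 2 = 92 (decimal)
Convert 正正|| (tally marks) → 5 + 5 + 2 = 12 (decimal)
Compute 92 × 12 = 1104
1104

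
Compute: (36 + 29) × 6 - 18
Parentheses first: 36 + 29 = 65
Multiply: 65 × 6 = 390
Subtract: 390 - 18 = 372
372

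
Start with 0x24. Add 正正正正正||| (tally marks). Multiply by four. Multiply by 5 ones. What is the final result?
Convert 0x24 (hexadecimal) → 2×16 + 4 = 36 (decimal)
Start: 36
Convert 正正正正正||| (tally marks) → 5 + 5 + 5 + 5 + 5 + 3 = 28 (decimal)
36 + 28 = 64
Convert four (English words) → 4 (decimal)
64 × 4 = 256
Convert 5 ones (place-value notation) → 5 (decimal)
256 × 5 = 1280
1280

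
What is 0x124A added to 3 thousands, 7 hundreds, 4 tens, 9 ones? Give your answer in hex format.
Convert 0x124A (hexadecimal) → 1×4096 + 2×256 + 4×16 + 10 = 4682 (decimal)
Convert 3 thousands, 7 hundreds, 4 tens, 9 ones (place-value notation) → 3×1000 + 7×100 + 4×10 + 9 = 3749 (decimal)
Compute 4682 + 3749 = 8431
Convert 8431 (decimal) → 8431 = 2×4096 + 14×16 + 15 → 0x20EF (hexadecimal)
0x20EF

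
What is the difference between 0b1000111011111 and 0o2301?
Convert 0b1000111011111 (binary) → 4096 + 256 + 128 + 64 + 16 + 8 + 4 + 2 + 1 = 4575 (decimal)
Convert 0o2301 (octal) → 2×512 + 3×64 + 1 = 1217 (decimal)
Difference: |4575 - 1217| = 3358
3358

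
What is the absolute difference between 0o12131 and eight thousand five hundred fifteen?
Convert 0o12131 (octal) → 1×4096 + 2×512 + 1×64 + 3×8 + 1 = 5209 (decimal)
Convert eight thousand five hundred fifteen (English words) → 8×1000 + 5×100 + 15 = 8515 (decimal)
Compute |5209 - 8515| = 3306
3306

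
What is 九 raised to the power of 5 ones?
Convert 九 (Chinese numeral) → 9 (decimal)
Convert 5 ones (place-value notation) → 5 (decimal)
Compute 9 ^ 5 = 59049
59049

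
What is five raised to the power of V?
Convert five (English words) → 5 (decimal)
Convert V (Roman numeral) → 5 (decimal)
Compute 5 ^ 5 = 3125
3125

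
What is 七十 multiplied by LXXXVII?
Convert 七十 (Chinese numeral) → 7×10 = 70 (decimal)
Convert LXXXVII (Roman numeral) → 50 + 10 + 10 + 10 + 5 + 1 + 1 = 87 (decimal)
Compute 70 × 87 = 6090
6090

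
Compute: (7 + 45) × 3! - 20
Convert 3! (factorial) → 6 (decimal)
Expression in decimal: (7 + 45) × 6 - 20
Parentheses first: 7 + 45 = 52
Multiply: 52 × 6 = 312
Subtract: 312 - 20 = 292
292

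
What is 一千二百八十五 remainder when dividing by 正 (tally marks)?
Convert 一千二百八十五 (Chinese numeral) → 1×1000 + 2×100 + 8×10 + 5 = 1285 (decimal)
Convert 正 (tally marks) → 5 (decimal)
Compute 1285 mod 5 = 0
0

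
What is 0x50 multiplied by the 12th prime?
Convert 0x50 (hexadecimal) → 5×16 = 80 (decimal)
Convert the 12th prime (prime index) → 37 (decimal)
Compute 80 × 37 = 2960
2960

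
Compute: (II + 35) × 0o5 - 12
Convert II (Roman numeral) → 1 + 1 = 2 (decimal)
Convert 0o5 (octal) → 5 (decimal)
Expression in decimal: (2 + 35) × 5 - 12
Parentheses first: 2 + 35 = 37
Multiply: 37 × 5 = 185
Subtract: 185 - 12 = 173
173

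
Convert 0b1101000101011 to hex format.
Convert 0b1101000101011 (binary) → 4096 + 2048 + 512 + 32 + 8 + 2 + 1 = 6699 (decimal)
Convert 6699 (decimal) → 6699 = 1×4096 + 10×256 + 2×16 + 11 → 0x1A2B (hexadecimal)
0x1A2B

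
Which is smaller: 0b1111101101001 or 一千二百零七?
Convert 0b1111101101001 (binary) → 4096 + 2048 + 1024 + 512 + 256 + 64 + 32 + 8 + 1 = 8041 (decimal)
Convert 一千二百零七 (Chinese numeral) → 1×1000 + 2×100 + 7 = 1207 (decimal)
Compare 8041 vs 1207: smaller = 1207
1207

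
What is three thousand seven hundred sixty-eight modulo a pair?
Convert three thousand seven hundred sixty-eight (English words) → 3×1000 + 7×100 + 68 = 3768 (decimal)
Convert a pair (colloquial) → 2 (decimal)
Compute 3768 mod 2 = 0
0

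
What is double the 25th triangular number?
The 25th triangular number = 25×26/2 = 325
Compute 325 × 2 = 650
650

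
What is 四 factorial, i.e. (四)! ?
Convert 四 (Chinese numeral) → 4 (decimal)
Compute 4! = 24
24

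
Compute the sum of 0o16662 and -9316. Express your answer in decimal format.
Convert 0o16662 (octal) → 1×4096 + 6×512 + 6×64 + 6×8 + 2 = 7602 (decimal)
Compute 7602 + -9316 = -1714
-1714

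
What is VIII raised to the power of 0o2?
Convert VIII (Roman numeral) → 5 + 1 + 1 + 1 = 8 (decimal)
Convert 0o2 (octal) → 2 (decimal)
Compute 8 ^ 2 = 64
64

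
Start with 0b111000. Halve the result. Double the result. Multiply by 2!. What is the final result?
Convert 0b111000 (binary) → 32 + 16 + 8 = 56 (decimal)
Start: 56
56 ÷ 2 = 28
28 × 2 = 56
Convert 2! (factorial) → 2 (decimal)
56 × 2 = 112
112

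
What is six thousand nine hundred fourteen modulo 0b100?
Convert six thousand nine hundred fourteen (English words) → 6×1000 + 9×100 + 14 = 6914 (decimal)
Convert 0b100 (binary) → 4 (decimal)
Compute 6914 mod 4 = 2
2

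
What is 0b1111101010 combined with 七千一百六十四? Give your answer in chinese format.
Convert 0b1111101010 (binary) → 512 + 256 + 128 + 64 + 32 + 8 + 2 = 1002 (decimal)
Convert 七千一百六十四 (Chinese numeral) → 7×1000 + 1×100 + 6×10 + 4 = 7164 (decimal)
Compute 1002 + 7164 = 8166
Convert 8166 (decimal) → 8166 = 8×1000 + 1×100 + 6×10 + 6 → 八千一百六十六 (Chinese numeral)
八千一百六十六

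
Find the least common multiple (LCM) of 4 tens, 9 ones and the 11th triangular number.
Convert 4 tens, 9 ones (place-value notation) → 4×10 + 9 = 49 (decimal)
Convert the 11th triangular number (triangular index) → 11×12/2 = 66 (decimal)
Compute lcm(49, 66) = 3234
3234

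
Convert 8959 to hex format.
Convert 8959 (decimal) → 8959 = 2×4096 + 2×256 + 15×16 + 15 → 0x22FF (hexadecimal)
0x22FF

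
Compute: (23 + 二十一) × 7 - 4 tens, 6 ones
Convert 二十一 (Chinese numeral) → 2×10 + 1 = 21 (decimal)
Convert 4 tens, 6 ones (place-value notation) → 4×10 + 6 = 46 (decimal)
Expression in decimal: (23 + 21) × 7 - 46
Parentheses first: 23 + 21 = 44
Multiply: 44 × 7 = 308
Subtract: 308 - 46 = 262
262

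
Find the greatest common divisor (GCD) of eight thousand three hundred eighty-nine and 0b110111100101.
Convert eight thousand three hundred eighty-nine (English words) → 8×1000 + 3×100 + 89 = 8389 (decimal)
Convert 0b110111100101 (binary) → 2048 + 1024 + 256 + 128 + 64 + 32 + 4 + 1 = 3557 (decimal)
Compute gcd(8389, 3557) = 1
1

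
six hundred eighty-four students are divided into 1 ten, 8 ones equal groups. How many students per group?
Convert six hundred eighty-four (English words) → 6×100 + 84 = 684 (decimal)
Convert 1 ten, 8 ones (place-value notation) → 1×10 + 8 = 18 (decimal)
Compute 684 ÷ 18 = 38
38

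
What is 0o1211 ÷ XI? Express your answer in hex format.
Convert 0o1211 (octal) → 1×512 + 2×64 + 1×8 + 1 = 649 (decimal)
Convert XI (Roman numeral) → 10 + 1 = 11 (decimal)
Compute 649 ÷ 11 = 59
Convert 59 (decimal) → 59 = 3×16 + 11 → 0x3B (hexadecimal)
0x3B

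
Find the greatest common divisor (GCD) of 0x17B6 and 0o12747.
Convert 0x17B6 (hexadecimal) → 1×4096 + 7×256 + 11×16 + 6 = 6070 (decimal)
Convert 0o12747 (octal) → 1×4096 + 2×512 + 7×64 + 4×8 + 7 = 5607 (decimal)
Compute gcd(6070, 5607) = 1
1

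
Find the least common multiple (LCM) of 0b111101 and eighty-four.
Convert 0b111101 (binary) → 32 + 16 + 8 + 4 + 1 = 61 (decimal)
Convert eighty-four (English words) → 84 (decimal)
Compute lcm(61, 84) = 5124
5124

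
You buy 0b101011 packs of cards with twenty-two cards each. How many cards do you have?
Convert twenty-two (English words) → 22 (decimal)
Convert 0b101011 (binary) → 32 + 8 + 2 + 1 = 43 (decimal)
Compute 22 × 43 = 946
946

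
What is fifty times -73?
Convert fifty (English words) → 50 (decimal)
Compute 50 × -73 = -3650
-3650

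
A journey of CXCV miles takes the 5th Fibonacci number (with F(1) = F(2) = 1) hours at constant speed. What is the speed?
Convert CXCV (Roman numeral) → 100 + 90 + 5 = 195 (decimal)
Convert the 5th Fibonacci number (with F(1) = F(2) = 1) (Fibonacci index) → 1, 1, 2, 3, 5 → 5 (decimal)
Compute 195 ÷ 5 = 39
39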